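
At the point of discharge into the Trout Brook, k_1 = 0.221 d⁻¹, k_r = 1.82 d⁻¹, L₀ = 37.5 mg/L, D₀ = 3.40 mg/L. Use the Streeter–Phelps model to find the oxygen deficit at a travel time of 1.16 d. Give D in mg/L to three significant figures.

k_1 L₀/(k_r−k_1) = 0.221×37.5/(1.82−0.221) = 8.287/1.599 = 5.183 mg/L.
e^(−k_1 t) = e^(−0.221×1.160) = 0.7739; e^(−k_r t) = e^(−1.82×1.160) = 0.1211.
D = 5.183 × (0.7739 − 0.1211) + 3.40 × 0.1211 = 3.383 + 0.4117 = 3.795 mg/L.

D ≈ 3.79 mg/L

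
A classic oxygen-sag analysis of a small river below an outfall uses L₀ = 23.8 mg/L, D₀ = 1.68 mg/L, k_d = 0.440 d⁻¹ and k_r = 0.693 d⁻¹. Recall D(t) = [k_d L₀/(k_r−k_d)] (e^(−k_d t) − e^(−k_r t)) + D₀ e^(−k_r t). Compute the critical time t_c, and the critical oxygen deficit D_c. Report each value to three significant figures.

t_c ≈ 1.63 d; D_c ≈ 7.37 mg/L

At the critical point dD/dt = 0, so k_d L₀ e^(−k_d t) = k_r D. Substituting D(t) from the Streeter–Phelps equation and solving for t gives
t_c = ln[(k_r/k_d)(1 − D₀(k_r−k_d)/(k_d L₀))] / (k_r−k_d).
Here k_r−k_d = 0.2530 d⁻¹ and 1 − D₀(k_r−k_d)/(k_d L₀) = 1 − 1.68×0.2530/(0.440×23.8) = 0.9594, so
t_c = ln(1.575 × 0.9594) / 0.2530 = 0.4128 / 0.2530 = 1.632 d.
D_c = (k_d/k_r) L₀ e^(−k_d t_c) = (0.440/0.693) × 23.8 × e^(−0.440×1.632) = 0.6349 × 23.8 × 0.4878 = 7.370 mg/L.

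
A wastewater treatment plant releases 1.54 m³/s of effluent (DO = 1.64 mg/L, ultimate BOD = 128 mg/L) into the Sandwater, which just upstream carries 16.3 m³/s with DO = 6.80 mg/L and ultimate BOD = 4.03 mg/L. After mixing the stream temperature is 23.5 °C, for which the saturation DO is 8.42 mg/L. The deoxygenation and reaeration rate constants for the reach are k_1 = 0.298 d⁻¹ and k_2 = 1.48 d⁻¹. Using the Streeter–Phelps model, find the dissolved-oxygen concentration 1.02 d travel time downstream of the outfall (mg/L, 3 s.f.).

DO ≈ 6.04 mg/L

Mixed DO = (16.3×6.80 + 1.54×1.64)/(16.3+1.54) = 113.4/17.84 = 6.355 mg/L.
Mixed L₀ = (16.3×4.03 + 1.54×128)/(17.84) = 262.8/17.84 = 14.73 mg/L.
Initial deficit D₀ = C_s − DO₀ = 8.42 − 6.355 = 2.065 mg/L.
D(1.02) = [0.298×14.73/(1.48−0.298)](e^(−0.298×1.02) − e^(−1.48×1.02)) + 2.065 e^(−1.48×1.02)
= 3.714 × (0.7379 − 0.2210) + 2.065 × 0.2210 = 2.376 mg/L.
DO = 8.42 − 2.376 = 6.044 mg/L.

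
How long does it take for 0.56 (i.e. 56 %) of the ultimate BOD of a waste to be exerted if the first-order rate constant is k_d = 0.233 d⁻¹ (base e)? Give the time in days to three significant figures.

t ≈ 3.52 d

y/L₀ = 1 − e^(−k_d t) = 0.56 ⇒ e^(−k_d t) = 0.440
t = −ln(0.440) / 0.233 = 0.8210 / 0.233 = 3.524 d.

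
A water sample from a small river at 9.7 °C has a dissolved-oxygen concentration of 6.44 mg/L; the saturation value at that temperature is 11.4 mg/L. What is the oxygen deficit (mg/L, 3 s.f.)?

D = C_s − C = 11.4 − 6.44 = 4.96 mg/L.

D ≈ 4.96 mg/L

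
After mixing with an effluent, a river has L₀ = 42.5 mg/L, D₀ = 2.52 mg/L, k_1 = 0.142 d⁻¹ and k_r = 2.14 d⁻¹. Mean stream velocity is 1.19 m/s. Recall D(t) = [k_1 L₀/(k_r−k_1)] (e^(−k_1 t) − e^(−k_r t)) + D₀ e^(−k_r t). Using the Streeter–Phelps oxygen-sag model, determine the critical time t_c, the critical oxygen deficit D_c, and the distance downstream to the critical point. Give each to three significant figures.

t_c ≈ 0.458 d; D_c ≈ 2.64 mg/L; x_c ≈ 47.1 km

At the critical point dD/dt = 0, so k_1 L₀ e^(−k_1 t) = k_r D. Substituting D(t) from the Streeter–Phelps equation and solving for t gives
t_c = ln[(k_r/k_1)(1 − D₀(k_r−k_1)/(k_1 L₀))] / (k_r−k_1).
Here k_r−k_1 = 1.998 d⁻¹ and 1 − D₀(k_r−k_1)/(k_1 L₀) = 1 − 2.52×1.998/(0.142×42.5) = 0.1657, so
t_c = ln(15.07 × 0.1657) / 1.998 = 0.9152 / 1.998 = 0.4581 d.
D_c = (k_1/k_r) L₀ e^(−k_1 t_c) = (0.142/2.14) × 42.5 × e^(−0.142×0.4581) = 0.06636 × 42.5 × 0.9370 = 2.643 mg/L.
x_c = v t_c = 1.19 m/s × 0.4581 d × 86400 s/d = 47100 m ≈ 47.1 km.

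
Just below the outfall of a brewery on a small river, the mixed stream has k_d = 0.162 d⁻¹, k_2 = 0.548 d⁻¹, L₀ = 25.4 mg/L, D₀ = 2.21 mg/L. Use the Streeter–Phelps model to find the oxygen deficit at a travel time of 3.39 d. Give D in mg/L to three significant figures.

k_d L₀/(k_2−k_d) = 0.162×25.4/(0.548−0.162) = 4.115/0.3860 = 10.66 mg/L.
e^(−k_d t) = e^(−0.162×3.390) = 0.5774; e^(−k_2 t) = e^(−0.548×3.390) = 0.1560.
D = 10.66 × (0.5774 − 0.1560) + 2.21 × 0.1560 = 4.492 + 0.3448 = 4.837 mg/L.

D ≈ 4.84 mg/L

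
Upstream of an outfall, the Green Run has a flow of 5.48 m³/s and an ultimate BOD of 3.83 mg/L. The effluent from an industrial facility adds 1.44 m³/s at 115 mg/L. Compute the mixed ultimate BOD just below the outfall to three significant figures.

27.0 mg/L

Flow-weighted mixing: C = (Q_r C_r + Q_w C_w)/(Q_r + Q_w)
= (5.48×3.83 + 1.44×115)/(5.48 + 1.44) = 186.6/6.920 = 26.96 mg/L.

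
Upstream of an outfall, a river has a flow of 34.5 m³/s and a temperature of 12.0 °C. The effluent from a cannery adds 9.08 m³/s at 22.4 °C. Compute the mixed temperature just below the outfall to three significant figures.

Flow-weighted mixing: C = (Q_r C_r + Q_w C_w)/(Q_r + Q_w)
= (34.5×12.0 + 9.08×22.4)/(34.5 + 9.08) = 617.4/43.58 = 14.17 °C.

14.2 °C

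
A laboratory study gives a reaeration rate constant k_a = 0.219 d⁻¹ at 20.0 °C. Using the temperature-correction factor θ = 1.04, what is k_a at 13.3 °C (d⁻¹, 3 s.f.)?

k_a ≈ 0.168 d⁻¹

k_a(T₂) = k_a(T₁) · θ^(T₂−T₁) = 0.219 × 1.04^(13.3−20.0)
= 0.219 × 1.04^-6.70 = 0.219 × 0.7689 = 0.1684 d⁻¹.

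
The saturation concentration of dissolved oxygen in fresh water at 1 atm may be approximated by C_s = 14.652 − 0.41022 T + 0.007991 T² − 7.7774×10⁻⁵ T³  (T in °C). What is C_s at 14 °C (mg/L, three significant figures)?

C_s ≈ 10.3 mg/L

C_s = 14.652 − 0.41022×14 + 0.007991×14² − 7.7774×10⁻⁵×14³ = 10.26 mg/L.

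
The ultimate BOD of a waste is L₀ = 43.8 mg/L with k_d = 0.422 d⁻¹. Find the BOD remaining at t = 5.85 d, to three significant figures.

L_t = L₀ e^(−k_d t) = 43.8 × e^(−0.422×5.85) = 43.8 × 0.08469 = 3.710 mg/L.

L ≈ 3.71 mg/L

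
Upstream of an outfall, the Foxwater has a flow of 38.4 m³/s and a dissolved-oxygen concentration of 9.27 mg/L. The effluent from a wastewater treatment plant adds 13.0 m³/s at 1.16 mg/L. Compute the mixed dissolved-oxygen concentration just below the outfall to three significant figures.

7.22 mg/L

Flow-weighted mixing: C = (Q_r C_r + Q_w C_w)/(Q_r + Q_w)
= (38.4×9.27 + 13.0×1.16)/(38.4 + 13.0) = 371.0/51.40 = 7.219 mg/L.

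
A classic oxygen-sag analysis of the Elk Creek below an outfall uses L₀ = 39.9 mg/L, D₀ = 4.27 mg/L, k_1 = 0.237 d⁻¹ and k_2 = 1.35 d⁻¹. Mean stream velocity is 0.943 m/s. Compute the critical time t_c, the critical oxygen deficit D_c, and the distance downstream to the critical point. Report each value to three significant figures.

At the critical point dD/dt = 0, so k_1 L₀ e^(−k_1 t) = k_2 D. Substituting D(t) from the Streeter–Phelps equation and solving for t gives
t_c = ln[(k_2/k_1)(1 − D₀(k_2−k_1)/(k_1 L₀))] / (k_2−k_1).
Here k_2−k_1 = 1.113 d⁻¹ and 1 − D₀(k_2−k_1)/(k_1 L₀) = 1 − 4.27×1.113/(0.237×39.9) = 0.4974, so
t_c = ln(5.696 × 0.4974) / 1.113 = 1.041 / 1.113 = 0.9357 d.
L(t_c) = L₀ e^(−k_1 t_c) = 39.9 × 0.8011 = 31.96 mg/L, and at the critical point k_2 D_c = k_1 L, so D_c = (0.237/1.35) × 31.96 = 5.611 mg/L.
x_c = v t_c = 0.943 m/s × 0.9357 d × 86400 s/d = 76240 m ≈ 76.2 km.

t_c ≈ 0.936 d; D_c ≈ 5.61 mg/L; x_c ≈ 76.2 km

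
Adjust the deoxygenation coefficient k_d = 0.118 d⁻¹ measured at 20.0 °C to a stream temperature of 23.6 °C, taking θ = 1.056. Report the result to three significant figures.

k_d ≈ 0.144 d⁻¹

k_d(T₂) = k_d(T₁) · θ^(T₂−T₁) = 0.118 × 1.056^(23.6−20.0)
= 0.118 × 1.056^3.60 = 0.118 × 1.217 = 0.1436 d⁻¹.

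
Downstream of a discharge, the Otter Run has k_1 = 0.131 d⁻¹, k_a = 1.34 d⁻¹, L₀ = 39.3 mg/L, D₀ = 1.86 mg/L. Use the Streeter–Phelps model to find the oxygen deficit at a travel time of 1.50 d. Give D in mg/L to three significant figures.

k_1 L₀/(k_a−k_1) = 0.131×39.3/(1.34−0.131) = 5.148/1.209 = 4.258 mg/L.
e^(−k_1 t) = e^(−0.131×1.500) = 0.8216; e^(−k_a t) = e^(−1.34×1.500) = 0.1340.
D = 4.258 × (0.8216 − 0.1340) + 1.86 × 0.1340 = 2.928 + 0.2492 = 3.177 mg/L.

D ≈ 3.18 mg/L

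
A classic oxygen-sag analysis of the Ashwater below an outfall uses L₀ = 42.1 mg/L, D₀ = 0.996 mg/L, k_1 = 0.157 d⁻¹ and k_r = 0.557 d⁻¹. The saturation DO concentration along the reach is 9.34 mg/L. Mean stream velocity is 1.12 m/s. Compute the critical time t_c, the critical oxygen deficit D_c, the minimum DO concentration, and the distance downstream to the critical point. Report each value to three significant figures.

t_c ≈ 3.01 d; D_c ≈ 7.40 mg/L; min DO ≈ 1.94 mg/L; x_c ≈ 291 km

At the critical point dD/dt = 0, so k_1 L₀ e^(−k_1 t) = k_r D. Substituting D(t) from the Streeter–Phelps equation and solving for t gives
t_c = ln[(k_r/k_1)(1 − D₀(k_r−k_1)/(k_1 L₀))] / (k_r−k_1).
Here k_r−k_1 = 0.4000 d⁻¹ and 1 − D₀(k_r−k_1)/(k_1 L₀) = 1 − 0.996×0.4000/(0.157×42.1) = 0.9397, so
t_c = ln(3.548 × 0.9397) / 0.4000 = 1.204 / 0.4000 = 3.010 d.
D_c = (k_1/k_r) L₀ e^(−k_1 t_c) = (0.157/0.557) × 42.1 × e^(−0.157×3.010) = 0.2819 × 42.1 × 0.6234 = 7.397 mg/L.
Minimum DO = C_s − D_c = 9.34 − 7.397 = 1.943 mg/L.
x_c = v t_c = 1.12 m/s × 3.010 d × 86400 s/d = 291300 m ≈ 291 km.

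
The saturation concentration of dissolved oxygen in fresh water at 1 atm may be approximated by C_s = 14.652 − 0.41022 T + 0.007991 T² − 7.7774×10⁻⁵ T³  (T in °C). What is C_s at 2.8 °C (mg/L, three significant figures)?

C_s = 14.652 − 0.41022×2.8 + 0.007991×2.8² − 7.7774×10⁻⁵×2.8³ = 13.56 mg/L.

C_s ≈ 13.6 mg/L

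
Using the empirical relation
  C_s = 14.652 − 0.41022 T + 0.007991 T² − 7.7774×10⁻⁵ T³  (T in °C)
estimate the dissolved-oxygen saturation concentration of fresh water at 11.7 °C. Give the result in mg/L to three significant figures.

C_s = 14.652 − 0.41022×11.7 + 0.007991×11.7² − 7.7774×10⁻⁵×11.7³ = 10.82 mg/L.

C_s ≈ 10.8 mg/L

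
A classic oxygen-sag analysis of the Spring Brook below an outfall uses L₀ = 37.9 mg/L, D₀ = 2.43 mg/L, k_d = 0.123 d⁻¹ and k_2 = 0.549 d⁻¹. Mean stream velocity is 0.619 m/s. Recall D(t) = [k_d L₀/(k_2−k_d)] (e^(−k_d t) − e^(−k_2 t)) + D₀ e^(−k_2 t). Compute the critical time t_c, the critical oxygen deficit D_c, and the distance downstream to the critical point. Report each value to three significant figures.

t_c ≈ 2.92 d; D_c ≈ 5.93 mg/L; x_c ≈ 156 km

With k_2/k_d = 4.463 and 1 − D₀(k_2−k_d)/(k_d L₀) = 0.7779,
t_c = ln(4.463 × 0.7779) / (0.549 − 0.123) = ln(3.472) / 0.4260 = 1.245/0.4260 = 2.922 d.
L(t_c) = L₀ e^(−k_d t_c) = 37.9 × 0.6981 = 26.46 mg/L, and at the critical point k_2 D_c = k_d L, so D_c = (0.123/0.549) × 26.46 = 5.928 mg/L.
x_c = v t_c = 0.619 m/s × 2.922 d × 86400 s/d = 156300 m ≈ 156 km.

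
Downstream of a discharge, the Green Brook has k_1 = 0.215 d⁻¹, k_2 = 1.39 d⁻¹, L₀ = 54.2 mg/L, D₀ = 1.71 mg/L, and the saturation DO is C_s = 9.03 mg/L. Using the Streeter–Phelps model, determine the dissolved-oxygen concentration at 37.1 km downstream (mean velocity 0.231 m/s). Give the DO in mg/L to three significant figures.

Travel time t = x/v = 37.1 km / (0.231 m/s) = 37100 m / 0.231 m/s = 160600 s = 1.859 d.
k_1 L₀/(k_2−k_1) = 0.215×54.2/(1.39−0.215) = 11.65/1.175 = 9.917 mg/L.
e^(−k_1 t) = e^(−0.215×1.859) = 0.6706; e^(−k_2 t) = e^(−1.39×1.859) = 0.07548.
D = 9.917 × (0.6706 − 0.07548) + 1.71 × 0.07548 = 5.902 + 0.1291 = 6.031 mg/L.
DO = C_s − D = 9.03 − 6.031 = 2.999 mg/L.

DO ≈ 3.00 mg/L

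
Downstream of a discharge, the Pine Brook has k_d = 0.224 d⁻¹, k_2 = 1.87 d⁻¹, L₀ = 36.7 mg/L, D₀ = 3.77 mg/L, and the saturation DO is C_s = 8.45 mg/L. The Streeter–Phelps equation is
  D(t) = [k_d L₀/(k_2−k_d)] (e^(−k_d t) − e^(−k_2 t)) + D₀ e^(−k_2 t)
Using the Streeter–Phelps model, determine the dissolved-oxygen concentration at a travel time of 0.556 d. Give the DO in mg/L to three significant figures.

DO ≈ 4.47 mg/L

k_d L₀/(k_2−k_d) = 0.224×36.7/(1.87−0.224) = 8.221/1.646 = 4.994 mg/L.
e^(−k_d t) = e^(−0.224×0.5560) = 0.8829; e^(−k_2 t) = e^(−1.87×0.5560) = 0.3536.
D = 4.994 × (0.8829 − 0.3536) + 3.77 × 0.3536 = 2.644 + 1.333 = 3.977 mg/L.
DO = C_s − D = 8.45 − 3.977 = 4.473 mg/L.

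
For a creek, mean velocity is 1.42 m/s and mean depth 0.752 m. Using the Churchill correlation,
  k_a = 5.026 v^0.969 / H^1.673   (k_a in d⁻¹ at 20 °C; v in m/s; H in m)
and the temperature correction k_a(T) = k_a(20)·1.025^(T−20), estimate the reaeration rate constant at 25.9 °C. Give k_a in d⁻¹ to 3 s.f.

k_a(20) = 5.026 × 1.42^0.969 / 0.752^1.673 = 5.026 × 1.405 / 0.6207 = 11.37 d⁻¹.
k_a(25.9) = 11.37 × 1.025^(25.9−20) = 11.37 × 1.157 = 13.16 d⁻¹.

k_a ≈ 13.2 d⁻¹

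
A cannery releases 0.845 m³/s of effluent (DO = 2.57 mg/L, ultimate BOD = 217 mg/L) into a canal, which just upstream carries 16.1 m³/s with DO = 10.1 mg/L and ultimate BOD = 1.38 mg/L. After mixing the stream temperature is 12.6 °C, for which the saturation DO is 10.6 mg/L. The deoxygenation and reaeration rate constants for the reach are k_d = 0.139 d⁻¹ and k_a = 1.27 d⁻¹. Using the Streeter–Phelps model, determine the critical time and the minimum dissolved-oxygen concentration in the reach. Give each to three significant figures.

t_c ≈ 1.17 d; minimum DO ≈ 9.47 mg/L

Mixed DO = (16.1×10.1 + 0.845×2.57)/(16.1+0.845) = 164.8/16.95 = 9.724 mg/L.
Mixed L₀ = (16.1×1.38 + 0.845×217)/(16.95) = 205.6/16.95 = 12.13 mg/L.
Initial deficit D₀ = C_s − DO₀ = 10.6 − 9.724 = 0.8755 mg/L.
t_c = (1/1.131) ln[(1.27/0.139)(1 − 0.8755×1.131/(0.139×12.13))] = 0.8842 × ln(3.772) = 1.174 d.
D_c = (0.139/1.27) × 12.13 × e^(−0.139×1.174) = 0.1094 × 12.13 × 0.8495 = 1.128 mg/L.
Minimum DO = 10.6 − 1.128 = 9.472 mg/L.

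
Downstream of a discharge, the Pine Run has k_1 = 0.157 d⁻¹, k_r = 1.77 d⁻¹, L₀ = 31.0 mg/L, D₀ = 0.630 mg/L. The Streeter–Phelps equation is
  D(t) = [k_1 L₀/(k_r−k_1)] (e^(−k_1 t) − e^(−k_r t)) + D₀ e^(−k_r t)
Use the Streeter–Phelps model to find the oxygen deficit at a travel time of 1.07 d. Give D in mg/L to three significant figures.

D ≈ 2.19 mg/L

k_1 L₀/(k_r−k_1) = 0.157×31.0/(1.77−0.157) = 4.867/1.613 = 3.017 mg/L.
e^(−k_1 t) = e^(−0.157×1.070) = 0.8454; e^(−k_r t) = e^(−1.77×1.070) = 0.1505.
D = 3.017 × (0.8454 − 0.1505) + 0.630 × 0.1505 = 2.097 + 0.09480 = 2.192 mg/L.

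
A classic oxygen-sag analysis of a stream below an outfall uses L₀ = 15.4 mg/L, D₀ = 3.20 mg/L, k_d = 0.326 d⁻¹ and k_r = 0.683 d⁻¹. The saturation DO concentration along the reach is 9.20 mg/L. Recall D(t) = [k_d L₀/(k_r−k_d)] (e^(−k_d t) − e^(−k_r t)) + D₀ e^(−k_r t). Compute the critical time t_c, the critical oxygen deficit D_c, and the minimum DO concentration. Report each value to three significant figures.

t_c ≈ 1.35 d; D_c ≈ 4.74 mg/L; min DO ≈ 4.46 mg/L

With k_r/k_d = 2.095 and 1 − D₀(k_r−k_d)/(k_d L₀) = 0.7724,
t_c = ln(2.095 × 0.7724) / (0.683 − 0.326) = ln(1.618) / 0.3570 = 0.4814/0.3570 = 1.348 d.
L(t_c) = L₀ e^(−k_d t_c) = 15.4 × 0.6443 = 9.922 mg/L, and at the critical point k_r D_c = k_d L, so D_c = (0.326/0.683) × 9.922 = 4.736 mg/L.
Minimum DO = C_s − D_c = 9.20 − 4.736 = 4.464 mg/L.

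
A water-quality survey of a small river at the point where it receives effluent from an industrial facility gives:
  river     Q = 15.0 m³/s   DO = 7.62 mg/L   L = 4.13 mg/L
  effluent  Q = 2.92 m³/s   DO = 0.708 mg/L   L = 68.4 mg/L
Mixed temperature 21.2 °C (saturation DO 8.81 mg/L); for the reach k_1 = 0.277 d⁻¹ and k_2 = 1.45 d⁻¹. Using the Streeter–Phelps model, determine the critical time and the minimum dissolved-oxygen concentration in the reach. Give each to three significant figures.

Mixed DO = (15.0×7.62 + 2.92×0.708)/(15.0+2.92) = 116.4/17.92 = 6.494 mg/L.
Mixed L₀ = (15.0×4.13 + 2.92×68.4)/(17.92) = 261.7/17.92 = 14.60 mg/L.
Initial deficit D₀ = C_s − DO₀ = 8.81 − 6.494 = 2.316 mg/L.
t_c = (1/1.173) ln[(1.45/0.277)(1 − 2.316×1.173/(0.277×14.60))] = 0.8525 × ln(1.718) = 0.4616 d.
D_c = (0.277/1.45) × 14.60 × e^(−0.277×0.4616) = 0.1910 × 14.60 × 0.8800 = 2.455 mg/L.
Minimum DO = 8.81 − 2.455 = 6.355 mg/L.

t_c ≈ 0.462 d; minimum DO ≈ 6.36 mg/L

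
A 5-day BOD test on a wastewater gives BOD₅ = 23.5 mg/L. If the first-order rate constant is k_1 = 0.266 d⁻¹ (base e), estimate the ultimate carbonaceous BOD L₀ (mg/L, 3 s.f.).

BOD₅ = L₀(1 − e^(−5k_1)) ⇒ L₀ = BOD₅ / (1 − e^(−5×0.266))
= 23.5 / (1 − 0.2645) = 23.5 / 0.7355 = 31.95 mg/L.

L₀ ≈ 32.0 mg/L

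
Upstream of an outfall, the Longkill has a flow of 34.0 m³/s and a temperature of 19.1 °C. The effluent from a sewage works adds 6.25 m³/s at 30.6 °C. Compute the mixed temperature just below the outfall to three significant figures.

20.9 °C

Flow-weighted mixing: C = (Q_r C_r + Q_w C_w)/(Q_r + Q_w)
= (34.0×19.1 + 6.25×30.6)/(34.0 + 6.25) = 840.7/40.25 = 20.89 °C.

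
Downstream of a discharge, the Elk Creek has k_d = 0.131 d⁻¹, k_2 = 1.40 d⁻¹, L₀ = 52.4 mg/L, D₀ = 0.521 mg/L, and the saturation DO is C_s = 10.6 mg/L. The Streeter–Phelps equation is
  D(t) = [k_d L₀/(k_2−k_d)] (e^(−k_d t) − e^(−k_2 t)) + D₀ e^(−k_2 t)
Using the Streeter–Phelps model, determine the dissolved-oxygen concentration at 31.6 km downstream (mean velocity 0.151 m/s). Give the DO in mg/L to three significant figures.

Travel time t = x/v = 31.6 km / (0.151 m/s) = 31600 m / 0.151 m/s = 209300 s = 2.422 d.
k_d L₀/(k_2−k_d) = 0.131×52.4/(1.40−0.131) = 6.864/1.269 = 5.409 mg/L.
e^(−k_d t) = e^(−0.131×2.422) = 0.7281; e^(−k_2 t) = e^(−1.40×2.422) = 0.03368.
D = 5.409 × (0.7281 − 0.03368) + 0.521 × 0.03368 = 3.756 + 0.01755 = 3.774 mg/L.
DO = C_s − D = 10.6 − 3.774 = 6.826 mg/L.

DO ≈ 6.83 mg/L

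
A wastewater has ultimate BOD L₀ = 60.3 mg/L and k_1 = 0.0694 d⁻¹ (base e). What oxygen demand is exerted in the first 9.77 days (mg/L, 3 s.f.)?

y ≈ 29.7 mg/L

y_t = L₀(1 − e^(−k_1 t)) = 60.3 × (1 − e^(−0.0694×9.77))
= 60.3 × (1 − 0.5076) = 60.3 × 0.4924 = 29.69 mg/L.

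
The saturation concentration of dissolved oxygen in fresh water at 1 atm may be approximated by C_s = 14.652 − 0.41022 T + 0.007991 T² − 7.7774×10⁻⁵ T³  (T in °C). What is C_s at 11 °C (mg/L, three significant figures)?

C_s ≈ 11.0 mg/L

C_s = 14.652 − 0.41022×11 + 0.007991×11² − 7.7774×10⁻⁵×11³ = 11.00 mg/L.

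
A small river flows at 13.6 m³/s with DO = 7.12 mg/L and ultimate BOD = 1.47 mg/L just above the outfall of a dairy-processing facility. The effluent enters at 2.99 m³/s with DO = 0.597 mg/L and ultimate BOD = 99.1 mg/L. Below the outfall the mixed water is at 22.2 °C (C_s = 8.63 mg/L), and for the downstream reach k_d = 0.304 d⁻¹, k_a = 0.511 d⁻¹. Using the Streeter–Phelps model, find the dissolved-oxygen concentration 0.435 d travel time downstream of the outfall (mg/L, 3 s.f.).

Mixed DO = (13.6×7.12 + 2.99×0.597)/(13.6+2.99) = 98.62/16.59 = 5.944 mg/L.
Mixed L₀ = (13.6×1.47 + 2.99×99.1)/(16.59) = 316.3/16.59 = 19.07 mg/L.
Initial deficit D₀ = C_s − DO₀ = 8.63 − 5.944 = 2.686 mg/L.
D(0.435) = [0.304×19.07/(0.511−0.304)](e^(−0.304×0.435) − e^(−0.511×0.435)) + 2.686 e^(−0.511×0.435)
= 28.00 × (0.8761 − 0.8007) + 2.686 × 0.8007 = 4.263 mg/L.
DO = 8.63 − 4.263 = 4.367 mg/L.

DO ≈ 4.37 mg/L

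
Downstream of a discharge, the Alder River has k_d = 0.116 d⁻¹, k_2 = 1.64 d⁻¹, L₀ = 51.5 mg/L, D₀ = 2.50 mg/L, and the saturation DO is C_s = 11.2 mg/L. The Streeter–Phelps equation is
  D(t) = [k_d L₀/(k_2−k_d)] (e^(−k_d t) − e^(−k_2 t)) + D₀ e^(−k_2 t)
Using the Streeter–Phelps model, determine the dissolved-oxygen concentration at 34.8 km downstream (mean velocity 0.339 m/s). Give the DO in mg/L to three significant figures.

Travel time t = x/v = 34.8 km / (0.339 m/s) = 34800 m / 0.339 m/s = 102700 s = 1.188 d.
k_d L₀/(k_2−k_d) = 0.116×51.5/(1.64−0.116) = 5.974/1.524 = 3.920 mg/L.
e^(−k_d t) = e^(−0.116×1.188) = 0.8713; e^(−k_2 t) = e^(−1.64×1.188) = 0.1425.
D = 3.920 × (0.8713 − 0.1425) + 2.50 × 0.1425 = 2.857 + 0.3562 = 3.213 mg/L.
DO = C_s − D = 11.2 − 3.213 = 7.987 mg/L.

DO ≈ 7.99 mg/L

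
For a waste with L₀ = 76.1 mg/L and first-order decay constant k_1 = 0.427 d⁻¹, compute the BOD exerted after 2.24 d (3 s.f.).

y_t = L₀(1 − e^(−k_1 t)) = 76.1 × (1 − e^(−0.427×2.24))
= 76.1 × (1 − 0.3842) = 76.1 × 0.6158 = 46.86 mg/L.

y ≈ 46.9 mg/L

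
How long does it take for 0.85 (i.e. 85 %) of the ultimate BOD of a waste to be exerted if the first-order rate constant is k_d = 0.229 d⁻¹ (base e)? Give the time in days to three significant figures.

t ≈ 8.28 d

y/L₀ = 1 − e^(−k_d t) = 0.85 ⇒ e^(−k_d t) = 0.150
t = −ln(0.150) / 0.229 = 1.897 / 0.229 = 8.284 d.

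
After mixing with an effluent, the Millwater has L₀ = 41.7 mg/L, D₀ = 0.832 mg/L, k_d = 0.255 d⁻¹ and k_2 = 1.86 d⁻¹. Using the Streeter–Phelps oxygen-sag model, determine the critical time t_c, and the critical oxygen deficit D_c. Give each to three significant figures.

t_c = [1/(k_2−k_d)] ln[(k_2/k_d)(1 − D₀(k_2−k_d)/(k_d L₀))]
= [1/(1.86−0.255)] ln[(1.86/0.255)(1 − 0.832×1.605/(0.255×41.7))]
= (1/1.605) ln[7.294 × 0.8744] = 0.6231 × ln(6.378) = 0.6231 × 1.853 = 1.154 d.
L(t_c) = L₀ e^(−k_d t_c) = 41.7 × 0.7450 = 31.07 mg/L, and at the critical point k_2 D_c = k_d L, so D_c = (0.255/1.86) × 31.07 = 4.259 mg/L.

t_c ≈ 1.15 d; D_c ≈ 4.26 mg/L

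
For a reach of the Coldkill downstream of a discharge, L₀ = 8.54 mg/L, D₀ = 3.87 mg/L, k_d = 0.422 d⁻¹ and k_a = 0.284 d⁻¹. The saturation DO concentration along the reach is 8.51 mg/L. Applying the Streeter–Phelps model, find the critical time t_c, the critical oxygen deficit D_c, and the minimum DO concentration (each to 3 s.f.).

At the critical point dD/dt = 0, so k_d L₀ e^(−k_d t) = k_a D. Substituting D(t) from the Streeter–Phelps equation and solving for t gives
t_c = ln[(k_a/k_d)(1 − D₀(k_a−k_d)/(k_d L₀))] / (k_a−k_d).
Here k_a−k_d = -0.1380 d⁻¹ and 1 − D₀(k_a−k_d)/(k_d L₀) = 1 − 3.87×-0.1380/(0.422×8.54) = 1.148, so
t_c = ln(0.6730 × 1.148) / -0.1380 = -0.2578 / -0.1380 = 1.868 d.
L(t_c) = L₀ e^(−k_d t_c) = 8.54 × 0.4545 = 3.882 mg/L, and at the critical point k_a D_c = k_d L, so D_c = (0.422/0.284) × 3.882 = 5.768 mg/L.
Minimum DO = C_s − D_c = 8.51 − 5.768 = 2.742 mg/L.

t_c ≈ 1.87 d; D_c ≈ 5.77 mg/L; min DO ≈ 2.74 mg/L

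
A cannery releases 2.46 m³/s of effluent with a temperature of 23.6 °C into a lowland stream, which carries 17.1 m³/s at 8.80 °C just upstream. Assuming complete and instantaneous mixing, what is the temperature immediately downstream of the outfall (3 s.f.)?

Flow-weighted mixing: C = (Q_r C_r + Q_w C_w)/(Q_r + Q_w)
= (17.1×8.80 + 2.46×23.6)/(17.1 + 2.46) = 208.5/19.56 = 10.66 °C.

10.7 °C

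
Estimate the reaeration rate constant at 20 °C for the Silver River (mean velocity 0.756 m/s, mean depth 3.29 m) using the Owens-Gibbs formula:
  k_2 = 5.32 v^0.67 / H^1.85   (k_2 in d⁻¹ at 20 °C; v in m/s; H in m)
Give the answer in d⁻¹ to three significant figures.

k_2 ≈ 0.487 d⁻¹

k_2 = 5.32 × 0.756^0.67 / 3.29^1.85 = 5.32 × 0.8291 / 9.053 = 0.4872 d⁻¹.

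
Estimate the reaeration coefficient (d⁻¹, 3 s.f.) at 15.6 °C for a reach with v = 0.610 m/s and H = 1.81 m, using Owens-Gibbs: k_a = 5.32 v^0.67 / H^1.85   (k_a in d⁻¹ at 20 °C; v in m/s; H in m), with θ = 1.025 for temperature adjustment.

k_a ≈ 1.14 d⁻¹

k_a(20) = 5.32 × 0.610^0.67 / 1.81^1.85 = 5.32 × 0.7181 / 2.997 = 1.275 d⁻¹.
k_a(15.6) = 1.275 × 1.025^(15.6−20) = 1.275 × 0.8970 = 1.143 d⁻¹.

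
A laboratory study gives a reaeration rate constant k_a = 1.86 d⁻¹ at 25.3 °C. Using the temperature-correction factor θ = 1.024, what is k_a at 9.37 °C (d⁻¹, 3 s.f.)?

k_a(T₂) = k_a(T₁) · θ^(T₂−T₁) = 1.86 × 1.024^(9.37−25.3)
= 1.86 × 1.024^-15.9 = 1.86 × 0.6854 = 1.275 d⁻¹.

k_a ≈ 1.27 d⁻¹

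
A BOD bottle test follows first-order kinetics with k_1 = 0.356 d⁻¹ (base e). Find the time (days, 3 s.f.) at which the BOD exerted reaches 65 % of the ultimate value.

t ≈ 2.95 d

y/L₀ = 1 − e^(−k_1 t) = 0.65 ⇒ e^(−k_1 t) = 0.350
t = −ln(0.350) / 0.356 = 1.050 / 0.356 = 2.949 d.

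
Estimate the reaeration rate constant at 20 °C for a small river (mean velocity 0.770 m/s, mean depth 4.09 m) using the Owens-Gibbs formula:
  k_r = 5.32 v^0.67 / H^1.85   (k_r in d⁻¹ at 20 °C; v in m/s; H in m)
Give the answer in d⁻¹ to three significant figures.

k_r ≈ 0.330 d⁻¹

k_r = 5.32 × 0.770^0.67 / 4.09^1.85 = 5.32 × 0.8394 / 13.54 = 0.3297 d⁻¹.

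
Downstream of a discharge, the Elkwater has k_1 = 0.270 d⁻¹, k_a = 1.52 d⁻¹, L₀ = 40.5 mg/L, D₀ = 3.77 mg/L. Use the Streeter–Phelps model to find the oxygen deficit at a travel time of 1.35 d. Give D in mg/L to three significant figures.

D ≈ 5.44 mg/L

k_1 L₀/(k_a−k_1) = 0.270×40.5/(1.52−0.270) = 10.94/1.250 = 8.748 mg/L.
e^(−k_1 t) = e^(−0.270×1.350) = 0.6945; e^(−k_a t) = e^(−1.52×1.350) = 0.1285.
D = 8.748 × (0.6945 − 0.1285) + 3.77 × 0.1285 = 4.952 + 0.4844 = 5.436 mg/L.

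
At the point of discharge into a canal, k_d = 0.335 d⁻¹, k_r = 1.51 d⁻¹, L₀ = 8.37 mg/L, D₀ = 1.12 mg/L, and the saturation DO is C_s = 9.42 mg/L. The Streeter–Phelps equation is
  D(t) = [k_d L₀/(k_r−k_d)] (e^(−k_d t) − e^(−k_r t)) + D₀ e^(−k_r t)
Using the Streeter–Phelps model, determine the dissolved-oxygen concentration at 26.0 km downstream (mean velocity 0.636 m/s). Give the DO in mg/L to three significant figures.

DO ≈ 8.00 mg/L

Travel time t = x/v = 26.0 km / (0.636 m/s) = 26000 m / 0.636 m/s = 40880 s = 0.4732 d.
k_d L₀/(k_r−k_d) = 0.335×8.37/(1.51−0.335) = 2.804/1.175 = 2.386 mg/L.
e^(−k_d t) = e^(−0.335×0.4732) = 0.8534; e^(−k_r t) = e^(−1.51×0.4732) = 0.4895.
D = 2.386 × (0.8534 − 0.4895) + 1.12 × 0.4895 = 0.8685 + 0.5482 = 1.417 mg/L.
DO = C_s − D = 9.42 − 1.417 = 8.003 mg/L.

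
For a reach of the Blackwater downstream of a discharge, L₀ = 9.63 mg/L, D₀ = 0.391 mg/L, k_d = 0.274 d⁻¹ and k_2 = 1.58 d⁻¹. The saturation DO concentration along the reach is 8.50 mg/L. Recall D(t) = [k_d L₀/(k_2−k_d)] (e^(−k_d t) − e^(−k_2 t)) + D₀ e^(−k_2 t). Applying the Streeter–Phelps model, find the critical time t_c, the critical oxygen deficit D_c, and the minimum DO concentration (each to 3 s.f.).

t_c ≈ 1.18 d; D_c ≈ 1.21 mg/L; min DO ≈ 7.29 mg/L

t_c = [1/(k_2−k_d)] ln[(k_2/k_d)(1 − D₀(k_2−k_d)/(k_d L₀))]
= [1/(1.58−0.274)] ln[(1.58/0.274)(1 − 0.391×1.306/(0.274×9.63))]
= (1/1.306) ln[5.766 × 0.8065] = 0.7657 × ln(4.650) = 0.7657 × 1.537 = 1.177 d.
L(t_c) = L₀ e^(−k_d t_c) = 9.63 × 0.7244 = 6.976 mg/L, and at the critical point k_2 D_c = k_d L, so D_c = (0.274/1.58) × 6.976 = 1.210 mg/L.
Minimum DO = C_s − D_c = 8.50 − 1.210 = 7.290 mg/L.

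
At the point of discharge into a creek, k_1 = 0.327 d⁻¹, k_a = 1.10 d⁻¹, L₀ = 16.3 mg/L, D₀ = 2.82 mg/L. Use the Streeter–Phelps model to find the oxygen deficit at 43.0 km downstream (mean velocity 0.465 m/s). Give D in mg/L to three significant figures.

Travel time t = x/v = 43.0 km / (0.465 m/s) = 43000 m / 0.465 m/s = 92470 s = 1.070 d.
k_1 L₀/(k_a−k_1) = 0.327×16.3/(1.10−0.327) = 5.330/0.7730 = 6.895 mg/L.
e^(−k_1 t) = e^(−0.327×1.070) = 0.7047; e^(−k_a t) = e^(−1.10×1.070) = 0.3081.
D = 6.895 × (0.7047 − 0.3081) + 2.82 × 0.3081 = 2.735 + 0.8689 = 3.604 mg/L.

D ≈ 3.60 mg/L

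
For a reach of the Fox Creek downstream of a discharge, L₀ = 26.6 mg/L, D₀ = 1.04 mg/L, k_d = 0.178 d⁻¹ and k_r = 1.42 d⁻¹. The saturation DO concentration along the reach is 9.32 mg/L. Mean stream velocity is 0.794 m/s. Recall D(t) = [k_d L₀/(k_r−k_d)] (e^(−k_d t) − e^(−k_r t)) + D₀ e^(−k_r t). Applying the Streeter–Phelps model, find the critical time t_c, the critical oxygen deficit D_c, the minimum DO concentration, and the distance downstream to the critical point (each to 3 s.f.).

t_c = [1/(k_r−k_d)] ln[(k_r/k_d)(1 − D₀(k_r−k_d)/(k_d L₀))]
= [1/(1.42−0.178)] ln[(1.42/0.178)(1 − 1.04×1.242/(0.178×26.6))]
= (1/1.242) ln[7.978 × 0.7272] = 0.8052 × ln(5.801) = 0.8052 × 1.758 = 1.416 d.
D_c = (k_d/k_r) L₀ e^(−k_d t_c) = (0.178/1.42) × 26.6 × e^(−0.178×1.416) = 0.1254 × 26.6 × 0.7773 = 2.592 mg/L.
Minimum DO = C_s − D_c = 9.32 − 2.592 = 6.728 mg/L.
x_c = v t_c = 0.794 m/s × 1.416 d × 86400 s/d = 97110 m ≈ 97.1 km.

t_c ≈ 1.42 d; D_c ≈ 2.59 mg/L; min DO ≈ 6.73 mg/L; x_c ≈ 97.1 km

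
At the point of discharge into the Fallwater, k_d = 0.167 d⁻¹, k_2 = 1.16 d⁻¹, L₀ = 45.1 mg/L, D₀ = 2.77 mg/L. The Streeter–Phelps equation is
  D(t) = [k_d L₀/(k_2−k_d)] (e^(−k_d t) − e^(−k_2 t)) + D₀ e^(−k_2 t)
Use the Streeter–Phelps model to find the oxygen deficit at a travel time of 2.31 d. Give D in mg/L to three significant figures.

k_d L₀/(k_2−k_d) = 0.167×45.1/(1.16−0.167) = 7.532/0.9930 = 7.585 mg/L.
e^(−k_d t) = e^(−0.167×2.310) = 0.6799; e^(−k_2 t) = e^(−1.16×2.310) = 0.06859.
D = 7.585 × (0.6799 − 0.06859) + 2.77 × 0.06859 = 4.637 + 0.1900 = 4.827 mg/L.

D ≈ 4.83 mg/L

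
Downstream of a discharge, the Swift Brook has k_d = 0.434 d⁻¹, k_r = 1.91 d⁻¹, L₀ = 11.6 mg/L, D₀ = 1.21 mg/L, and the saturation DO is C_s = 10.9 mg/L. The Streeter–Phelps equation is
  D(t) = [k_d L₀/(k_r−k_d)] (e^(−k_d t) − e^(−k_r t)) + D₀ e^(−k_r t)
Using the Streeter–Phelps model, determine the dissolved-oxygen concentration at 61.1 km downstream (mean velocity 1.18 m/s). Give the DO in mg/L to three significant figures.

DO ≈ 8.97 mg/L

Travel time t = x/v = 61.1 km / (1.18 m/s) = 61100 m / 1.18 m/s = 51780 s = 0.5993 d.
k_d L₀/(k_r−k_d) = 0.434×11.6/(1.91−0.434) = 5.034/1.476 = 3.411 mg/L.
e^(−k_d t) = e^(−0.434×0.5993) = 0.7710; e^(−k_r t) = e^(−1.91×0.5993) = 0.3183.
D = 3.411 × (0.7710 − 0.3183) + 1.21 × 0.3183 = 1.544 + 0.3852 = 1.929 mg/L.
DO = C_s − D = 10.9 − 1.929 = 8.971 mg/L.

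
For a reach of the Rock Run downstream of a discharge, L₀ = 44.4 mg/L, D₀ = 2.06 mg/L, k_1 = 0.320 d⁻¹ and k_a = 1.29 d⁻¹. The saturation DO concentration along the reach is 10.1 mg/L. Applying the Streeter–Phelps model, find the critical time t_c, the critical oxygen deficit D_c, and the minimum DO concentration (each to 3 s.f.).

With k_a/k_1 = 4.031 and 1 − D₀(k_a−k_1)/(k_1 L₀) = 0.8594,
t_c = ln(4.031 × 0.8594) / (1.29 − 0.320) = ln(3.464) / 0.9700 = 1.243/0.9700 = 1.281 d.
D_c = (k_1/k_a) L₀ e^(−k_1 t_c) = (0.320/1.29) × 44.4 × e^(−0.320×1.281) = 0.2481 × 44.4 × 0.6637 = 7.310 mg/L.
Minimum DO = C_s − D_c = 10.1 − 7.310 = 2.790 mg/L.

t_c ≈ 1.28 d; D_c ≈ 7.31 mg/L; min DO ≈ 2.79 mg/L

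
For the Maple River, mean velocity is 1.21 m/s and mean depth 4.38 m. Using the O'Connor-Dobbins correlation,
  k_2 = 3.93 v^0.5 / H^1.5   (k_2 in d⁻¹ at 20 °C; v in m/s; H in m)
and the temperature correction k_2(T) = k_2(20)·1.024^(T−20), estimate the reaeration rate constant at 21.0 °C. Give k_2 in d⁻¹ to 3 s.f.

k_2 ≈ 0.483 d⁻¹

k_2(20) = 3.93 × 1.21^0.5 / 4.38^1.5 = 3.93 × 1.100 / 9.167 = 0.4716 d⁻¹.
k_2(21.0) = 0.4716 × 1.024^(21.0−20) = 0.4716 × 1.024 = 0.4829 d⁻¹.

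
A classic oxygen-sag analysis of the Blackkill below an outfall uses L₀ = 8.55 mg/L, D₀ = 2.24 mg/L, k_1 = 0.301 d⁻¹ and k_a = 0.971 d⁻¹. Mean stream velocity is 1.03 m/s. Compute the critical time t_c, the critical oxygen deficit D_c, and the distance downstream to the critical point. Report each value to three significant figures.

t_c ≈ 0.442 d; D_c ≈ 2.32 mg/L; x_c ≈ 39.3 km

At the critical point dD/dt = 0, so k_1 L₀ e^(−k_1 t) = k_a D. Substituting D(t) from the Streeter–Phelps equation and solving for t gives
t_c = ln[(k_a/k_1)(1 − D₀(k_a−k_1)/(k_1 L₀))] / (k_a−k_1).
Here k_a−k_1 = 0.6700 d⁻¹ and 1 − D₀(k_a−k_1)/(k_1 L₀) = 1 − 2.24×0.6700/(0.301×8.55) = 0.4168, so
t_c = ln(3.226 × 0.4168) / 0.6700 = 0.2962 / 0.6700 = 0.4420 d.
D_c = (k_1/k_a) L₀ e^(−k_1 t_c) = (0.301/0.971) × 8.55 × e^(−0.301×0.4420) = 0.3100 × 8.55 × 0.8754 = 2.320 mg/L.
x_c = v t_c = 1.03 m/s × 0.4420 d × 86400 s/d = 39340 m ≈ 39.3 km.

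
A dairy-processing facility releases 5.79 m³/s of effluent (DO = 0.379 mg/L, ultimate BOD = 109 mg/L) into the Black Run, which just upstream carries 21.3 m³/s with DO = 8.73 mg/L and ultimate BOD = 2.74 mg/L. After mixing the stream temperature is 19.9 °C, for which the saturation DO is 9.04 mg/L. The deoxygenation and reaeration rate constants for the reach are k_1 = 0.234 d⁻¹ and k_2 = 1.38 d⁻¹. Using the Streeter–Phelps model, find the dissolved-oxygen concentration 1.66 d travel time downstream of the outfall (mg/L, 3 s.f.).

Mixed DO = (21.3×8.73 + 5.79×0.379)/(21.3+5.79) = 188.1/27.09 = 6.945 mg/L.
Mixed L₀ = (21.3×2.74 + 5.79×109)/(27.09) = 689.5/27.09 = 25.45 mg/L.
Initial deficit D₀ = C_s − DO₀ = 9.04 − 6.945 = 2.095 mg/L.
D(1.66) = [0.234×25.45/(1.38−0.234)](e^(−0.234×1.66) − e^(−1.38×1.66)) + 2.095 e^(−1.38×1.66)
= 5.197 × (0.6781 − 0.1012) + 2.095 × 0.1012 = 3.210 mg/L.
DO = 9.04 − 3.210 = 5.830 mg/L.

DO ≈ 5.83 mg/L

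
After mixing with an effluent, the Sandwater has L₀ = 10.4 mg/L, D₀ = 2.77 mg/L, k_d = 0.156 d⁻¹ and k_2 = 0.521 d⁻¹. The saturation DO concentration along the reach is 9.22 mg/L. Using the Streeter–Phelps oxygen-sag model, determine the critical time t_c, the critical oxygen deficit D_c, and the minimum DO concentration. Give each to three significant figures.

t_c ≈ 0.630 d; D_c ≈ 2.82 mg/L; min DO ≈ 6.40 mg/L

At the critical point dD/dt = 0, so k_d L₀ e^(−k_d t) = k_2 D. Substituting D(t) from the Streeter–Phelps equation and solving for t gives
t_c = ln[(k_2/k_d)(1 − D₀(k_2−k_d)/(k_d L₀))] / (k_2−k_d).
Here k_2−k_d = 0.3650 d⁻¹ and 1 − D₀(k_2−k_d)/(k_d L₀) = 1 − 2.77×0.3650/(0.156×10.4) = 0.3768, so
t_c = ln(3.340 × 0.3768) / 0.3650 = 0.2299 / 0.3650 = 0.6299 d.
D_c = (k_d/k_2) L₀ e^(−k_d t_c) = (0.156/0.521) × 10.4 × e^(−0.156×0.6299) = 0.2994 × 10.4 × 0.9064 = 2.823 mg/L.
Minimum DO = C_s − D_c = 9.22 − 2.823 = 6.397 mg/L.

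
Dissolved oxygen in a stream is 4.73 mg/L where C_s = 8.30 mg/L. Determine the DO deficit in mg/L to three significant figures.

D = C_s − C = 8.30 − 4.73 = 3.57 mg/L.

D ≈ 3.57 mg/L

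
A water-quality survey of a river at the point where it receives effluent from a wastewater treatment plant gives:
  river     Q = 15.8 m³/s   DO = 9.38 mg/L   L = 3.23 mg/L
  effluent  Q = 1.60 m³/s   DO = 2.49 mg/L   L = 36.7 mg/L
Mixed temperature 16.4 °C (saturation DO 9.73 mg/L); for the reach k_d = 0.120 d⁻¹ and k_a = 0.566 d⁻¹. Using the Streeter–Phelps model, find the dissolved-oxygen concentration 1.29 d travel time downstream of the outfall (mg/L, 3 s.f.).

Mixed DO = (15.8×9.38 + 1.60×2.49)/(15.8+1.60) = 152.2/17.40 = 8.746 mg/L.
Mixed L₀ = (15.8×3.23 + 1.60×36.7)/(17.40) = 109.8/17.40 = 6.308 mg/L.
Initial deficit D₀ = C_s − DO₀ = 9.73 − 8.746 = 0.9836 mg/L.
D(1.29) = [0.120×6.308/(0.566−0.120)](e^(−0.120×1.29) − e^(−0.566×1.29)) + 0.9836 e^(−0.566×1.29)
= 1.697 × (0.8566 − 0.4818) + 0.9836 × 0.4818 = 1.110 mg/L.
DO = 9.73 − 1.110 = 8.620 mg/L.

DO ≈ 8.62 mg/L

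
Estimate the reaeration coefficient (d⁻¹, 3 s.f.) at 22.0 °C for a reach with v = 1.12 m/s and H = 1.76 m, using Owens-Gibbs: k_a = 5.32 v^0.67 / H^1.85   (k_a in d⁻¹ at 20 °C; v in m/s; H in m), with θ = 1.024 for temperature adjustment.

k_a ≈ 2.11 d⁻¹

k_a(20) = 5.32 × 1.12^0.67 / 1.76^1.85 = 5.32 × 1.079 / 2.846 = 2.017 d⁻¹.
k_a(22.0) = 2.017 × 1.024^(22.0−20) = 2.017 × 1.049 = 2.115 d⁻¹.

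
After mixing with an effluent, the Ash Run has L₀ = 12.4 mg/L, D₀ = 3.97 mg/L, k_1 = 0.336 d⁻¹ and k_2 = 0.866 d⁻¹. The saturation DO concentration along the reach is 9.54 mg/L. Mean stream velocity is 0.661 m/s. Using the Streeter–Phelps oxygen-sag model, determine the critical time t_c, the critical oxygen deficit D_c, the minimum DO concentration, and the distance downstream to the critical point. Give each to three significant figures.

t_c = [1/(k_2−k_1)] ln[(k_2/k_1)(1 − D₀(k_2−k_1)/(k_1 L₀))]
= [1/(0.866−0.336)] ln[(0.866/0.336)(1 − 3.97×0.5300/(0.336×12.4))]
= (1/0.5300) ln[2.577 × 0.4950] = 1.887 × ln(1.276) = 1.887 × 0.2435 = 0.4595 d.
D_c = (k_1/k_2) L₀ e^(−k_1 t_c) = (0.336/0.866) × 12.4 × e^(−0.336×0.4595) = 0.3880 × 12.4 × 0.8569 = 4.123 mg/L.
Minimum DO = C_s − D_c = 9.54 − 4.123 = 5.417 mg/L.
x_c = v t_c = 0.661 m/s × 0.4595 d × 86400 s/d = 26240 m ≈ 26.2 km.

t_c ≈ 0.460 d; D_c ≈ 4.12 mg/L; min DO ≈ 5.42 mg/L; x_c ≈ 26.2 km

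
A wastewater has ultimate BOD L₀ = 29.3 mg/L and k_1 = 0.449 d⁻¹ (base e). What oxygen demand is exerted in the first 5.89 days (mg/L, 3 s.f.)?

y ≈ 27.2 mg/L

y_t = L₀(1 − e^(−k_1 t)) = 29.3 × (1 − e^(−0.449×5.89))
= 29.3 × (1 − 0.07103) = 29.3 × 0.9290 = 27.22 mg/L.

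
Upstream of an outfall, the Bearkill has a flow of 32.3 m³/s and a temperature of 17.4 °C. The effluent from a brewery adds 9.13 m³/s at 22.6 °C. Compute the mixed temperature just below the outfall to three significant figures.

18.5 °C

Flow-weighted mixing: C = (Q_r C_r + Q_w C_w)/(Q_r + Q_w)
= (32.3×17.4 + 9.13×22.6)/(32.3 + 9.13) = 768.4/41.43 = 18.55 °C.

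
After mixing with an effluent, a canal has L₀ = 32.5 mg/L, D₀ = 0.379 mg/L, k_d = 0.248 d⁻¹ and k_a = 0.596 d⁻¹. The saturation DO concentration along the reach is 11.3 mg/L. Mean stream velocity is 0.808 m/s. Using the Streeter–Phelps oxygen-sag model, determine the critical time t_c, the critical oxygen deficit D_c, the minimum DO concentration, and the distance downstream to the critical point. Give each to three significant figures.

At the critical point dD/dt = 0, so k_d L₀ e^(−k_d t) = k_a D. Substituting D(t) from the Streeter–Phelps equation and solving for t gives
t_c = ln[(k_a/k_d)(1 − D₀(k_a−k_d)/(k_d L₀))] / (k_a−k_d).
Here k_a−k_d = 0.3480 d⁻¹ and 1 − D₀(k_a−k_d)/(k_d L₀) = 1 − 0.379×0.3480/(0.248×32.5) = 0.9836, so
t_c = ln(2.403 × 0.9836) / 0.3480 = 0.8603 / 0.3480 = 2.472 d.
L(t_c) = L₀ e^(−k_d t_c) = 32.5 × 0.5417 = 17.60 mg/L, and at the critical point k_a D_c = k_d L, so D_c = (0.248/0.596) × 17.60 = 7.325 mg/L.
Minimum DO = C_s − D_c = 11.3 − 7.325 = 3.975 mg/L.
x_c = v t_c = 0.808 m/s × 2.472 d × 86400 s/d = 172600 m ≈ 173 km.

t_c ≈ 2.47 d; D_c ≈ 7.33 mg/L; min DO ≈ 3.97 mg/L; x_c ≈ 173 km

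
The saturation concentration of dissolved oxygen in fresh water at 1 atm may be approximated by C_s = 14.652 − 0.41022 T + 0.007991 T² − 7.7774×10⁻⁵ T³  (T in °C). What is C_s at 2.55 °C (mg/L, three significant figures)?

C_s = 14.652 − 0.41022×2.55 + 0.007991×2.55² − 7.7774×10⁻⁵×2.55³ = 13.66 mg/L.

C_s ≈ 13.7 mg/L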